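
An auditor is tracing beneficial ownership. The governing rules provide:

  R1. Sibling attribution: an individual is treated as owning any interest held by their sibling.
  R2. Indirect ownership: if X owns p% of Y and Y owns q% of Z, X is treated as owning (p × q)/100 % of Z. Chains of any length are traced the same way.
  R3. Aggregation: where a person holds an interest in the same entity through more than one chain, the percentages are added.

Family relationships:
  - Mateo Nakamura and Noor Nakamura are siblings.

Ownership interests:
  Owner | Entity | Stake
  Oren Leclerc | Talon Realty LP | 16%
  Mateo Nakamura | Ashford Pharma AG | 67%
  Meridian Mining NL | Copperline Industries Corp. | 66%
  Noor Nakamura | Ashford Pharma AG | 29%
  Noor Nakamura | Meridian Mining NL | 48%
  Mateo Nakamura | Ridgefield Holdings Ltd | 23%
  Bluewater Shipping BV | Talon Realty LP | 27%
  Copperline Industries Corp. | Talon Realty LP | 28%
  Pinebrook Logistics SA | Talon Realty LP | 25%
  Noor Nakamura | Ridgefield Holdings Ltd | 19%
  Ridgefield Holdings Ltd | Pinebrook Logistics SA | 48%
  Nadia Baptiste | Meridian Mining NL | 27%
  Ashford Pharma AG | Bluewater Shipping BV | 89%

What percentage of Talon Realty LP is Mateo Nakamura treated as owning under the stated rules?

36.9792%

By sibling attribution (R1), Mateo Nakamura is treated as also owning Noor Nakamura's interest in Ridgefield Holdings Ltd, giving 23% + 19% = 42%.
By sibling attribution (R1), Mateo Nakamura is treated as also owning Noor Nakamura's interest in Ashford Pharma AG, giving 67% + 29% = 96%.
By sibling attribution (R1), Mateo Nakamura is treated as owning Noor Nakamura's 48% interest in Meridian Mining NL.
Chain via Ridgefield Holdings Ltd → Pinebrook Logistics SA (R2): 42% × 48% × 25% = 5.04% of Talon Realty LP.
Chain via Ashford Pharma AG → Bluewater Shipping BV (R2): 96% × 89% × 27% = 23.0688% of Talon Realty LP.
Chain via Meridian Mining NL → Copperline Industries Corp. (R2): 48% × 66% × 28% = 8.8704% of Talon Realty LP.
Aggregating (R3): 5.04% + 23.0688% + 8.8704% = 36.9792%.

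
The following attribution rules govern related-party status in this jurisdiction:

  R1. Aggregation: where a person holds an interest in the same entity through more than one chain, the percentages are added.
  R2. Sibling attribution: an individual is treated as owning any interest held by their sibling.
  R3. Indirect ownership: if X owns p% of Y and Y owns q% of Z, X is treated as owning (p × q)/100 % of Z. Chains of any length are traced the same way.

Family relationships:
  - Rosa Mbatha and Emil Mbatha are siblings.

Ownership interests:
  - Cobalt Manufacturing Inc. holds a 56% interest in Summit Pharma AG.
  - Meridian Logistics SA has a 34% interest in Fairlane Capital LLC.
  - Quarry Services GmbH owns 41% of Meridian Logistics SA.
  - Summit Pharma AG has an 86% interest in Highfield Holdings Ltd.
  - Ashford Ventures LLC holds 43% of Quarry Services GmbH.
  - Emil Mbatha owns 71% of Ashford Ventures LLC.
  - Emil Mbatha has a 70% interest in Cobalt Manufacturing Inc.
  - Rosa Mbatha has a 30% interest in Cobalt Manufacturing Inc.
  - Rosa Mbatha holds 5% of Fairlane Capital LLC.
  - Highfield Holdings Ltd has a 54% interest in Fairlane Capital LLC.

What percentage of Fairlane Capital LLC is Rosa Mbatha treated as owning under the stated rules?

35.262282%

By sibling attribution (R2), Rosa Mbatha is treated as also owning Emil Mbatha's interest in Cobalt Manufacturing Inc, giving 30% + 70% = 100%.
By sibling attribution (R2), Rosa Mbatha is treated as owning Emil Mbatha's 71% interest in Ashford Ventures LLC.
Chain via Cobalt Manufacturing Inc. → Summit Pharma AG → Highfield Holdings Ltd (R3): 100% × 56% × 86% × 54% = 26.0064% of Fairlane Capital LLC.
Direct interest in Fairlane Capital LLC: 5%.
Chain via Ashford Ventures LLC → Quarry Services GmbH → Meridian Logistics SA (R3): 71% × 43% × 41% × 34% = 4.255882% of Fairlane Capital LLC.
Aggregating (R1): 26.0064% + 5% + 4.255882% = 35.262282%.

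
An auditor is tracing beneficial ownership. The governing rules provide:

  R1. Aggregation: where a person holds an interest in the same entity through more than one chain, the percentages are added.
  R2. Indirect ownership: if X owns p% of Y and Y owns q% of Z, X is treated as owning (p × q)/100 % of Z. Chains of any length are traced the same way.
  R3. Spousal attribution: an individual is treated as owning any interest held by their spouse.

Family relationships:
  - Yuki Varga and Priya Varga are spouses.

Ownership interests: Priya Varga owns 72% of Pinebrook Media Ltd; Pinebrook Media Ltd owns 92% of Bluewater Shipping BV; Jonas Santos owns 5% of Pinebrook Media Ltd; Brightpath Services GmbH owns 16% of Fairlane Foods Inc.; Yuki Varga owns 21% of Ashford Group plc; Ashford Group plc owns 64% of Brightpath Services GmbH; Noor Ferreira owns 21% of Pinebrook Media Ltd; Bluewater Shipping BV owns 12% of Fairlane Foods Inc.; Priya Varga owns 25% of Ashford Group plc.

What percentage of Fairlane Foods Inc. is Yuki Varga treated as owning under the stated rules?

By spousal attribution (R3), Yuki Varga is treated as also owning Priya Varga's interest in Ashford Group plc, giving 21% + 25% = 46%.
By spousal attribution (R3), Yuki Varga is treated as owning Priya Varga's 72% interest in Pinebrook Media Ltd.
Chain via Ashford Group plc → Brightpath Services GmbH (R2): 46% × 64% × 16% = 4.7104% of Fairlane Foods Inc.
Chain via Pinebrook Media Ltd → Bluewater Shipping BV (R2): 72% × 92% × 12% = 7.9488% of Fairlane Foods Inc.
Aggregating (R1): 4.7104% + 7.9488% = 12.6592%.

12.6592%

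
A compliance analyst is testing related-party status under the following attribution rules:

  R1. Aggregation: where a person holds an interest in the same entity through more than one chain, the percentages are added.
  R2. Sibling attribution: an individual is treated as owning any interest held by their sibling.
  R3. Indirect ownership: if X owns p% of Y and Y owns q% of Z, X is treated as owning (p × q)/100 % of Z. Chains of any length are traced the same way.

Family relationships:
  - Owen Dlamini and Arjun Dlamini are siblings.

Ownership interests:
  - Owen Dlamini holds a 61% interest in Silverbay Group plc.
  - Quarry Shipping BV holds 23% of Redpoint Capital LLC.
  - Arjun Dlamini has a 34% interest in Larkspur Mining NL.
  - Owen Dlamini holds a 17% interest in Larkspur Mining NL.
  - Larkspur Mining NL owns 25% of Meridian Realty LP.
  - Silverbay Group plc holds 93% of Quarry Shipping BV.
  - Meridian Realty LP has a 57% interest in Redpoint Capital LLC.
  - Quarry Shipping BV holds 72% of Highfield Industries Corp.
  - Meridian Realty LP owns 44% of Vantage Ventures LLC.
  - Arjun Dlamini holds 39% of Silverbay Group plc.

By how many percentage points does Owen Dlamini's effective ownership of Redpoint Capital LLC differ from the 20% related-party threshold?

By sibling attribution (R2), Owen Dlamini is treated as also owning Arjun Dlamini's interest in Silverbay Group plc, giving 61% + 39% = 100%.
By sibling attribution (R2), Owen Dlamini is treated as also owning Arjun Dlamini's interest in Larkspur Mining NL, giving 17% + 34% = 51%.
Chain via Silverbay Group plc → Quarry Shipping BV (R3): 100% × 93% × 23% = 21.39% of Redpoint Capital LLC.
Chain via Larkspur Mining NL → Meridian Realty LP (R3): 51% × 25% × 57% = 7.2675% of Redpoint Capital LLC.
Aggregating (R1): 21.39% + 7.2675% = 28.6575%.
28.6575% exceeds the 20% threshold by 8.6575 percentage points.

8.6575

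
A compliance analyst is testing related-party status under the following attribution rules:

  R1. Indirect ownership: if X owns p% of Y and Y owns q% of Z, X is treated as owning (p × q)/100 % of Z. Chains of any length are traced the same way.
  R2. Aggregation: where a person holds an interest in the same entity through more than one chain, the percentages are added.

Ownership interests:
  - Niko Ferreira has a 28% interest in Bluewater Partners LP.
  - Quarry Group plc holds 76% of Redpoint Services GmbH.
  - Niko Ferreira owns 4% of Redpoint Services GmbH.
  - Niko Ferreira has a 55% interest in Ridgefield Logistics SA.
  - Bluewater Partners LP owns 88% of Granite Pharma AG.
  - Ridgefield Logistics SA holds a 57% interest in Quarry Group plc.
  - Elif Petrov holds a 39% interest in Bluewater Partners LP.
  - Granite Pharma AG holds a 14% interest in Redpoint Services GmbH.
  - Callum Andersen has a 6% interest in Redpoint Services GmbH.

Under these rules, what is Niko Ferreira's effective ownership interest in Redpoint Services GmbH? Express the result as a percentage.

31.2756%

Chain via Ridgefield Logistics SA → Quarry Group plc (R1): 55% × 57% × 76% = 23.826% of Redpoint Services GmbH.
Chain via Bluewater Partners LP → Granite Pharma AG (R1): 28% × 88% × 14% = 3.4496% of Redpoint Services GmbH.
Direct interest in Redpoint Services GmbH: 4%.
Aggregating (R2): 23.826% + 3.4496% + 4% = 31.2756%.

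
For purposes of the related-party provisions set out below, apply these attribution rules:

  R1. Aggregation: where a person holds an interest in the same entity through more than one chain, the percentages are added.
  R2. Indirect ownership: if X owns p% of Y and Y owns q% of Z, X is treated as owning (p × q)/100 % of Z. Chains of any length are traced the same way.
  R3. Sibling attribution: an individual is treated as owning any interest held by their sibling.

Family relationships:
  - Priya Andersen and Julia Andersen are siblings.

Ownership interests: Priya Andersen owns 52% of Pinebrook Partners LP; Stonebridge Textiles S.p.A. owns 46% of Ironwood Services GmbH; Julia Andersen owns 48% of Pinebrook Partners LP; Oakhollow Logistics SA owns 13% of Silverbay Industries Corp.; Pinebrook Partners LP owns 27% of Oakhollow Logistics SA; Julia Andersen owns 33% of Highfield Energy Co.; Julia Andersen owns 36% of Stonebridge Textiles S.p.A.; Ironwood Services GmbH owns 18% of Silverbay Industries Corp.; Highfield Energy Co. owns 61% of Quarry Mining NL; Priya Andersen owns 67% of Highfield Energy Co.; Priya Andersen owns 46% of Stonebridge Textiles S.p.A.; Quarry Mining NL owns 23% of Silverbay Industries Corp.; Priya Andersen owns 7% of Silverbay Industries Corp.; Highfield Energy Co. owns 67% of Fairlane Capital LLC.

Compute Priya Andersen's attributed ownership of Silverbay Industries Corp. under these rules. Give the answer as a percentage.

By sibling attribution (R3), Priya Andersen is treated as also owning Julia Andersen's interest in Stonebridge Textiles S.p.A, giving 46% + 36% = 82%.
By sibling attribution (R3), Priya Andersen is treated as also owning Julia Andersen's interest in Pinebrook Partners LP, giving 52% + 48% = 100%.
By sibling attribution (R3), Priya Andersen is treated as also owning Julia Andersen's interest in Highfield Energy Co, giving 67% + 33% = 100%.
Chain via Stonebridge Textiles S.p.A. → Ironwood Services GmbH (R2): 82% × 46% × 18% = 6.7896% of Silverbay Industries Corp.
Chain via Pinebrook Partners LP → Oakhollow Logistics SA (R2): 100% × 27% × 13% = 3.51% of Silverbay Industries Corp.
Chain via Highfield Energy Co. → Quarry Mining NL (R2): 100% × 61% × 23% = 14.03% of Silverbay Industries Corp.
Direct interest in Silverbay Industries Corp: 7%.
Aggregating (R1): 6.7896% + 3.51% + 14.03% + 7% = 31.3296%.

31.3296%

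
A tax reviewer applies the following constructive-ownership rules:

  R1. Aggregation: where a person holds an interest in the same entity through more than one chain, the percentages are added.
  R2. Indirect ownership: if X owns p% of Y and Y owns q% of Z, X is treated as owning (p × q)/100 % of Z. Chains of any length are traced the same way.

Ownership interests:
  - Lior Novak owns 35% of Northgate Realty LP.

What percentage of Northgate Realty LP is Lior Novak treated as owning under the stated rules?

Direct interest in Northgate Realty LP: 35%.

35%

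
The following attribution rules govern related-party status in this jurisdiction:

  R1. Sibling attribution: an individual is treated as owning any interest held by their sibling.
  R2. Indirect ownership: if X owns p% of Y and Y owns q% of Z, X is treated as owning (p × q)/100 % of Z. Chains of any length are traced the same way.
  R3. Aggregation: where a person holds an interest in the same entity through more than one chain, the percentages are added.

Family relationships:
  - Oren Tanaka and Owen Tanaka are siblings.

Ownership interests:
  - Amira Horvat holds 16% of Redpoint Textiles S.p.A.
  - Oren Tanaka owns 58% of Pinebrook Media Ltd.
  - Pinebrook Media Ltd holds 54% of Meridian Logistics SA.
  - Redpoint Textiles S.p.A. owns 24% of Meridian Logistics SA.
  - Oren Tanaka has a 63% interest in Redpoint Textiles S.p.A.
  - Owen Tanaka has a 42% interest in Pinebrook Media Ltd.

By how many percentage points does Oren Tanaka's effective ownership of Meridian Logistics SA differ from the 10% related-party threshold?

By sibling attribution (R1), Oren Tanaka is treated as also owning Owen Tanaka's interest in Pinebrook Media Ltd, giving 58% + 42% = 100%.
Chain via Pinebrook Media Ltd (R2): 100% × 54% = 54% of Meridian Logistics SA.
Chain via Redpoint Textiles S.p.A. (R2): 63% × 24% = 15.12% of Meridian Logistics SA.
Aggregating (R3): 54% + 15.12% = 69.12%.
69.12% exceeds the 10% threshold by 59.12 percentage points.

59.12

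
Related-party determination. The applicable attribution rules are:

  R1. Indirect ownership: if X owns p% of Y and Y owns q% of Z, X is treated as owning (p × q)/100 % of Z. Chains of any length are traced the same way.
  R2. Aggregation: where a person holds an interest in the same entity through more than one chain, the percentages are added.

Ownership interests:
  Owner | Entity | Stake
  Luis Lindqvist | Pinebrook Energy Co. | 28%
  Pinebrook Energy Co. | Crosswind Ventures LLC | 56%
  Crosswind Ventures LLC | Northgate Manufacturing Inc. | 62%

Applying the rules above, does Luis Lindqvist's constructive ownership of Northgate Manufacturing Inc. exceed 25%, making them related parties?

Chain via Pinebrook Energy Co. → Crosswind Ventures LLC (R1): 28% × 56% × 62% = 9.7216% of Northgate Manufacturing Inc.
9.7216% does not exceed the 25% threshold, so Luis is not a related party to Northgate Manufacturing Inc.

No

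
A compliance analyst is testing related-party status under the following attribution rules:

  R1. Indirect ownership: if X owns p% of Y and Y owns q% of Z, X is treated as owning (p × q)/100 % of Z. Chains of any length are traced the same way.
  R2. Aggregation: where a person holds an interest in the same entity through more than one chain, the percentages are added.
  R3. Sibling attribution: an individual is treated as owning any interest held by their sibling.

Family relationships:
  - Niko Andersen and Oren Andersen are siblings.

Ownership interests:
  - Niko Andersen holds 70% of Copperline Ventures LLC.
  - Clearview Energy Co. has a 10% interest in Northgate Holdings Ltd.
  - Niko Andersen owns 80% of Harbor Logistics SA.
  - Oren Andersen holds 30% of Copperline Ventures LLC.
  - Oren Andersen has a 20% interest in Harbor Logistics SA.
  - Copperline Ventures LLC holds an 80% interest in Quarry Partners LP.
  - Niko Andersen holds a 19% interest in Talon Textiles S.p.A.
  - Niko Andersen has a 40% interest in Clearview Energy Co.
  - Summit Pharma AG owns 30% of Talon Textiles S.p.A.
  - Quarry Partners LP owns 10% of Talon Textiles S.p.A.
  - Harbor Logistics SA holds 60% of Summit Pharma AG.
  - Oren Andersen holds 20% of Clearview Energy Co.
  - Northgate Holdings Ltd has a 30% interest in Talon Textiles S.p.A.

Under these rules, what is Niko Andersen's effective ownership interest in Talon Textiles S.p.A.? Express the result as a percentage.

46.8%

By sibling attribution (R3), Niko Andersen is treated as also owning Oren Andersen's interest in Harbor Logistics SA, giving 80% + 20% = 100%.
By sibling attribution (R3), Niko Andersen is treated as also owning Oren Andersen's interest in Clearview Energy Co, giving 40% + 20% = 60%.
By sibling attribution (R3), Niko Andersen is treated as also owning Oren Andersen's interest in Copperline Ventures LLC, giving 70% + 30% = 100%.
Chain via Harbor Logistics SA → Summit Pharma AG (R1): 100% × 60% × 30% = 18% of Talon Textiles S.p.A.
Chain via Clearview Energy Co. → Northgate Holdings Ltd (R1): 60% × 10% × 30% = 1.8% of Talon Textiles S.p.A.
Chain via Copperline Ventures LLC → Quarry Partners LP (R1): 100% × 80% × 10% = 8% of Talon Textiles S.p.A.
Direct interest in Talon Textiles S.p.A: 19%.
Aggregating (R2): 18% + 1.8% + 8% + 19% = 46.8%.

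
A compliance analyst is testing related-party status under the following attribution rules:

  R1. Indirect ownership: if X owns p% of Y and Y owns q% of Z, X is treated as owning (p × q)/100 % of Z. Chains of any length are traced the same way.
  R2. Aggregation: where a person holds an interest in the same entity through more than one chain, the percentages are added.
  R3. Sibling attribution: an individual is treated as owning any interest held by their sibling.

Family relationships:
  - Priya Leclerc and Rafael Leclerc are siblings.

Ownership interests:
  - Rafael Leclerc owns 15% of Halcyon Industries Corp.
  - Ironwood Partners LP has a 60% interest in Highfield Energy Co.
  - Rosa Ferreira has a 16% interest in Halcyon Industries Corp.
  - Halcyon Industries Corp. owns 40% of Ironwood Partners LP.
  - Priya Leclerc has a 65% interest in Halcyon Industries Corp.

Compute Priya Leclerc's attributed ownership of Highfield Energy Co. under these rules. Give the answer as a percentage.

By sibling attribution (R3), Priya Leclerc is treated as also owning Rafael Leclerc's interest in Halcyon Industries Corp, giving 65% + 15% = 80%.
Chain via Halcyon Industries Corp. → Ironwood Partners LP (R1): 80% × 40% × 60% = 19.2% of Highfield Energy Co.

19.2%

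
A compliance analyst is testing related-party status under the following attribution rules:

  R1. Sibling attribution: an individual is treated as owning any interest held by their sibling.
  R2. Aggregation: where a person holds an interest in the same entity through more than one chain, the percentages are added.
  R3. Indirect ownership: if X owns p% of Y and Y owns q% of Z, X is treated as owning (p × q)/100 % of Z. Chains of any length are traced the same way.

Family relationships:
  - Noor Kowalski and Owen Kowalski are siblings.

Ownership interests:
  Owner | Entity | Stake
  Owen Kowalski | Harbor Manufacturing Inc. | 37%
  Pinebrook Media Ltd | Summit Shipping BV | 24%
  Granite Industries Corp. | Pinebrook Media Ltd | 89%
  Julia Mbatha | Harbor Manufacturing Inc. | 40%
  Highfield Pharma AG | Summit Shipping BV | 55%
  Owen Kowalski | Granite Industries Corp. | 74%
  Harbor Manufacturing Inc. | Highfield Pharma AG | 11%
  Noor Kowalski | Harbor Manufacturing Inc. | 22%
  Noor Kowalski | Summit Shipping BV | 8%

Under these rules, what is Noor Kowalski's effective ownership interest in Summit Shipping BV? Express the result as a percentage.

27.3759%

By sibling attribution (R1), Noor Kowalski is treated as also owning Owen Kowalski's interest in Harbor Manufacturing Inc, giving 22% + 37% = 59%.
By sibling attribution (R1), Noor Kowalski is treated as owning Owen Kowalski's 74% interest in Granite Industries Corp.
Chain via Harbor Manufacturing Inc. → Highfield Pharma AG (R3): 59% × 11% × 55% = 3.5695% of Summit Shipping BV.
Direct interest in Summit Shipping BV: 8%.
Chain via Granite Industries Corp. → Pinebrook Media Ltd (R3): 74% × 89% × 24% = 15.8064% of Summit Shipping BV.
Aggregating (R2): 3.5695% + 8% + 15.8064% = 27.3759%.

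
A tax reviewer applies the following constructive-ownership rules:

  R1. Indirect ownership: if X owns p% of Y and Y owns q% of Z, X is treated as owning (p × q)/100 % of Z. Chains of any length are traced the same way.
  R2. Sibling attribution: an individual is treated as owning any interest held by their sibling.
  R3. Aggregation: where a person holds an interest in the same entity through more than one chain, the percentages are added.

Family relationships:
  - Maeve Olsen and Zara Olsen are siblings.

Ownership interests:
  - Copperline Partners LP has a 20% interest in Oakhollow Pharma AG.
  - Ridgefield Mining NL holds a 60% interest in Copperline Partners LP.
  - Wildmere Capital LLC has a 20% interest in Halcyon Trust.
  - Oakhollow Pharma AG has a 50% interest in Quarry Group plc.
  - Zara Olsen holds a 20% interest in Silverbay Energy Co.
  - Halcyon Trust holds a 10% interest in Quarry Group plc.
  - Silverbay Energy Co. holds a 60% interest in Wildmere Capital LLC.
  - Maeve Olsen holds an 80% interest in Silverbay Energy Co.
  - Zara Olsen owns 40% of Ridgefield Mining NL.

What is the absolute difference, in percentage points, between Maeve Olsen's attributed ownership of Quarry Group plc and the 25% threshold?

21.4

By sibling attribution (R2), Maeve Olsen is treated as also owning Zara Olsen's interest in Silverbay Energy Co, giving 80% + 20% = 100%.
By sibling attribution (R2), Maeve Olsen is treated as owning Zara Olsen's 40% interest in Ridgefield Mining NL.
Chain via Silverbay Energy Co. → Wildmere Capital LLC → Halcyon Trust (R1): 100% × 60% × 20% × 10% = 1.2% of Quarry Group plc.
Chain via Ridgefield Mining NL → Copperline Partners LP → Oakhollow Pharma AG (R1): 40% × 60% × 20% × 50% = 2.4% of Quarry Group plc.
Aggregating (R3): 1.2% + 2.4% = 3.6%.
3.6% falls short of the 25% threshold by 21.4 percentage points.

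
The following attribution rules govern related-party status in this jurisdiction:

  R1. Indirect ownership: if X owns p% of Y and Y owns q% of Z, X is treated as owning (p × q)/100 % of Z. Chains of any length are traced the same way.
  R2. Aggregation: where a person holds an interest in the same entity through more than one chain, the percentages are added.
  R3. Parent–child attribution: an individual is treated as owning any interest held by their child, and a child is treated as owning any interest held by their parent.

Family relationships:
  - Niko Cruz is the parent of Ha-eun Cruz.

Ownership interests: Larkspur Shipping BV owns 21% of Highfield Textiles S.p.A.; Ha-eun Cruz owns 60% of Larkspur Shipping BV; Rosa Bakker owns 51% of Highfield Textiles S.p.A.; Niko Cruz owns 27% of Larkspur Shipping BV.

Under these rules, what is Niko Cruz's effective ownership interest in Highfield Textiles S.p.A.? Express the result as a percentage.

18.27%

By parent–child attribution (R3), Niko Cruz is treated as also owning Ha-eun Cruz's interest in Larkspur Shipping BV, giving 27% + 60% = 87%.
Chain via Larkspur Shipping BV (R1): 87% × 21% = 18.27% of Highfield Textiles S.p.A.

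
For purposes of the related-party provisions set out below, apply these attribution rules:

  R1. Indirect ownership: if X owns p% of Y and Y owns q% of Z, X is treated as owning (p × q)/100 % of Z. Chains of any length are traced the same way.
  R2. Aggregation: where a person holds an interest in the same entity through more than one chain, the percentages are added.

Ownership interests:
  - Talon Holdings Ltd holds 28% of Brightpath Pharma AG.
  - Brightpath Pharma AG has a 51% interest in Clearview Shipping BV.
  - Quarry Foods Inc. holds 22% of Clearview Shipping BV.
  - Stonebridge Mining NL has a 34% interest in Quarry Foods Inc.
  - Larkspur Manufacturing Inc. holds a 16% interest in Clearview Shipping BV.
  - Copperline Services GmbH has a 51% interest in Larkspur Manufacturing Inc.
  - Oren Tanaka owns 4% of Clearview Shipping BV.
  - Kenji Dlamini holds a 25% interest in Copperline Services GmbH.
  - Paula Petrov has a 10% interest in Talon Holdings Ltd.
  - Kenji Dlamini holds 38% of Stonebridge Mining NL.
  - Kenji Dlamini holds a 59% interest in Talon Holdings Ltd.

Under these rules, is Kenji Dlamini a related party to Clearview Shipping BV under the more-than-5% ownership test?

Chain via Copperline Services GmbH → Larkspur Manufacturing Inc. (R1): 25% × 51% × 16% = 2.04% of Clearview Shipping BV.
Chain via Stonebridge Mining NL → Quarry Foods Inc. (R1): 38% × 34% × 22% = 2.8424% of Clearview Shipping BV.
Chain via Talon Holdings Ltd → Brightpath Pharma AG (R1): 59% × 28% × 51% = 8.4252% of Clearview Shipping BV.
Aggregating (R2): 2.04% + 2.8424% + 8.4252% = 13.3076%.
13.3076% exceeds the 5% threshold, so Kenji is a related party to Clearview Shipping BV.

Yes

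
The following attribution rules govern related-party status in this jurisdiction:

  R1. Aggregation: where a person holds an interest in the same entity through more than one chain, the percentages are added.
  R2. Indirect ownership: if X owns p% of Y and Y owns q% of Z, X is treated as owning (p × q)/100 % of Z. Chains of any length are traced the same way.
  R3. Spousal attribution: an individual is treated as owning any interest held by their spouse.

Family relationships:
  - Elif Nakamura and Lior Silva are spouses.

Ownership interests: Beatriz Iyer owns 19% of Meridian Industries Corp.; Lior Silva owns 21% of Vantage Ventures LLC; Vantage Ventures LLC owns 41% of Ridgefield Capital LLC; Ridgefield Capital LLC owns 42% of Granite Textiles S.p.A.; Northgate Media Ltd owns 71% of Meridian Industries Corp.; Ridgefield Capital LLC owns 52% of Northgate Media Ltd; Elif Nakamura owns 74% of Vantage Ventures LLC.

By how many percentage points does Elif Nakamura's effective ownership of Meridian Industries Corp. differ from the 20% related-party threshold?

5.61966

By spousal attribution (R3), Elif Nakamura is treated as also owning Lior Silva's interest in Vantage Ventures LLC, giving 74% + 21% = 95%.
Chain via Vantage Ventures LLC → Ridgefield Capital LLC → Northgate Media Ltd (R2): 95% × 41% × 52% × 71% = 14.38034% of Meridian Industries Corp.
14.38034% falls short of the 20% threshold by 5.61966 percentage points.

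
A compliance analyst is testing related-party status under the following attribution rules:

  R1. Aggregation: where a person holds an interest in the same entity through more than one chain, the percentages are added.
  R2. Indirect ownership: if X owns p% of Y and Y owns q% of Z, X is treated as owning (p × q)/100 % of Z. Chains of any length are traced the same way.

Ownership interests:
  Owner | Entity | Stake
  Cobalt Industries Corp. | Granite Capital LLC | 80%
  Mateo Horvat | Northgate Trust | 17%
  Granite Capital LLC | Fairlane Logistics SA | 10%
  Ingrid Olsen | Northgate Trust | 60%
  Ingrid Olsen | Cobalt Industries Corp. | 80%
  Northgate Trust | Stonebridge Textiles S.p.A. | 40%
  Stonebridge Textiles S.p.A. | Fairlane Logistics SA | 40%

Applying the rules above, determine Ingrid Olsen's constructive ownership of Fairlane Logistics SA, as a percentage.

16%

Chain via Cobalt Industries Corp. → Granite Capital LLC (R2): 80% × 80% × 10% = 6.4% of Fairlane Logistics SA.
Chain via Northgate Trust → Stonebridge Textiles S.p.A. (R2): 60% × 40% × 40% = 9.6% of Fairlane Logistics SA.
Aggregating (R1): 6.4% + 9.6% = 16%.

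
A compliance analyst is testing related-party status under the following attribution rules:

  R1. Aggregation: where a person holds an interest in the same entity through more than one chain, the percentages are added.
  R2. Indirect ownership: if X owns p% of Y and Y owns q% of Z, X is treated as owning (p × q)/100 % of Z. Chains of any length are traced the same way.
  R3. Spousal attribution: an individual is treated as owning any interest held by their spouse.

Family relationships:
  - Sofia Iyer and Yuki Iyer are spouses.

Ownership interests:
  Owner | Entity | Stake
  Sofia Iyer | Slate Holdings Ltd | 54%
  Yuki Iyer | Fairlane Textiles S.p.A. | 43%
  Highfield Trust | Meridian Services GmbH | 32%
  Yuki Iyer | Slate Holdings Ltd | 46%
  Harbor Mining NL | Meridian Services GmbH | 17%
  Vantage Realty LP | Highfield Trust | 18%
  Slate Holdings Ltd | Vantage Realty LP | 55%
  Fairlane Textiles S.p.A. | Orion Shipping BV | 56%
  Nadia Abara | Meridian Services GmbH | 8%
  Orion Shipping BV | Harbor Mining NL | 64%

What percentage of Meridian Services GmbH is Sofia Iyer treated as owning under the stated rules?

By spousal attribution (R3), Sofia Iyer is treated as also owning Yuki Iyer's interest in Slate Holdings Ltd, giving 54% + 46% = 100%.
By spousal attribution (R3), Sofia Iyer is treated as owning Yuki Iyer's 43% interest in Fairlane Textiles S.p.A.
Chain via Slate Holdings Ltd → Vantage Realty LP → Highfield Trust (R2): 100% × 55% × 18% × 32% = 3.168% of Meridian Services GmbH.
Chain via Fairlane Textiles S.p.A. → Orion Shipping BV → Harbor Mining NL (R2): 43% × 56% × 64% × 17% = 2.619904% of Meridian Services GmbH.
Aggregating (R1): 3.168% + 2.619904% = 5.787904%.

5.787904%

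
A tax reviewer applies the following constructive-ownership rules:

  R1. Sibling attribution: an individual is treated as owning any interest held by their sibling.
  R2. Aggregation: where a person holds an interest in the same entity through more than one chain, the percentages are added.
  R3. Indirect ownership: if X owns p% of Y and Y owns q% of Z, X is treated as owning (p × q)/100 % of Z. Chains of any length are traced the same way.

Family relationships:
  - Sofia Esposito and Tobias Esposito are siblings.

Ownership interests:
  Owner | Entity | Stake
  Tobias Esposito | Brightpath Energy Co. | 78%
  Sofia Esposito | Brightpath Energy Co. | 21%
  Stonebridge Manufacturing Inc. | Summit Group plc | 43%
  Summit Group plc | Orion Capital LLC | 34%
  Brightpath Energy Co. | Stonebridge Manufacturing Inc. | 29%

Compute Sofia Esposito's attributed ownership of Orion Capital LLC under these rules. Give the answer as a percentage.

By sibling attribution (R1), Sofia Esposito is treated as also owning Tobias Esposito's interest in Brightpath Energy Co, giving 21% + 78% = 99%.
Chain via Brightpath Energy Co. → Stonebridge Manufacturing Inc. → Summit Group plc (R3): 99% × 29% × 43% × 34% = 4.197402% of Orion Capital LLC.

4.197402%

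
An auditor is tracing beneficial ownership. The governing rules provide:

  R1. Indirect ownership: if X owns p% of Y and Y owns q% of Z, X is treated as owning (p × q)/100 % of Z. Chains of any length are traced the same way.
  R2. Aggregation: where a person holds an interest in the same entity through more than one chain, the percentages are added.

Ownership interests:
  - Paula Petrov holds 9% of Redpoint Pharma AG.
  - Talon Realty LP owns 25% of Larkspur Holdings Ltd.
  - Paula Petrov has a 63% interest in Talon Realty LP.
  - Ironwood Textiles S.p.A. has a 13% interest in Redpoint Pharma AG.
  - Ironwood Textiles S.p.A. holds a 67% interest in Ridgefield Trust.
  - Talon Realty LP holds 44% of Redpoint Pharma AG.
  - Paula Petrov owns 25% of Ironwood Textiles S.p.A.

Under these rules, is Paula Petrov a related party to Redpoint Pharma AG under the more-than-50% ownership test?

Chain via Talon Realty LP (R1): 63% × 44% = 27.72% of Redpoint Pharma AG.
Chain via Ironwood Textiles S.p.A. (R1): 25% × 13% = 3.25% of Redpoint Pharma AG.
Direct interest in Redpoint Pharma AG: 9%.
Aggregating (R2): 27.72% + 3.25% + 9% = 39.97%.
39.97% does not exceed the 50% threshold, so Paula is not a related party to Redpoint Pharma AG.

No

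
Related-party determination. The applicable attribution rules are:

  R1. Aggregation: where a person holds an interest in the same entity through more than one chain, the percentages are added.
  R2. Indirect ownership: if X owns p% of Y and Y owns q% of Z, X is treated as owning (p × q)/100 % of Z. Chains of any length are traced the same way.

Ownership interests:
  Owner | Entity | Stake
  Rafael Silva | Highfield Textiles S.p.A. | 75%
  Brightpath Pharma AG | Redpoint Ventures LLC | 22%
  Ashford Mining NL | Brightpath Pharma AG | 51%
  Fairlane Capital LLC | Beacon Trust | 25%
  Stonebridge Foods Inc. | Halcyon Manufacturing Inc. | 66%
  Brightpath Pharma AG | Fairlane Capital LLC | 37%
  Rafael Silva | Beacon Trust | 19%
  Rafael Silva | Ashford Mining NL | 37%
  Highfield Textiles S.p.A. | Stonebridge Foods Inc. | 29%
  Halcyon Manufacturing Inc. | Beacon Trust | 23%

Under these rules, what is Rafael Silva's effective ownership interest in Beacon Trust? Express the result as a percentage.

24.047125%

Chain via Ashford Mining NL → Brightpath Pharma AG → Fairlane Capital LLC (R2): 37% × 51% × 37% × 25% = 1.745475% of Beacon Trust.
Chain via Highfield Textiles S.p.A. → Stonebridge Foods Inc. → Halcyon Manufacturing Inc. (R2): 75% × 29% × 66% × 23% = 3.30165% of Beacon Trust.
Direct interest in Beacon Trust: 19%.
Aggregating (R1): 1.745475% + 3.30165% + 19% = 24.047125%.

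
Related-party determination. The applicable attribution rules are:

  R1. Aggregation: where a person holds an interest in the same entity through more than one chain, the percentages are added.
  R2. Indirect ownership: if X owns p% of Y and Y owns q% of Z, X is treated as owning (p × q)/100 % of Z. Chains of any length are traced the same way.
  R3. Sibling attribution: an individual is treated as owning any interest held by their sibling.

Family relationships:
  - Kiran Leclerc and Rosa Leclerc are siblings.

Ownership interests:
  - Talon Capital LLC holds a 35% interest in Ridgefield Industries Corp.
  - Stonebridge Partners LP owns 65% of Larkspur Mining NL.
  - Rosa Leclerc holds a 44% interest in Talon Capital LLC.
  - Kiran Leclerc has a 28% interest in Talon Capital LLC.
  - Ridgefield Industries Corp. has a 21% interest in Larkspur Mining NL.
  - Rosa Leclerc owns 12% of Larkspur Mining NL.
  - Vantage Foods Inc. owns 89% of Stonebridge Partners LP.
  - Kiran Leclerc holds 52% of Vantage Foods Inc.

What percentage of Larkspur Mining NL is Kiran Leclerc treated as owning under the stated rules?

By sibling attribution (R3), Kiran Leclerc is treated as also owning Rosa Leclerc's interest in Talon Capital LLC, giving 28% + 44% = 72%.
By sibling attribution (R3), Kiran Leclerc is treated as owning Rosa Leclerc's 12% interest in Larkspur Mining NL.
Chain via Talon Capital LLC → Ridgefield Industries Corp. (R2): 72% × 35% × 21% = 5.292% of Larkspur Mining NL.
Chain via Vantage Foods Inc. → Stonebridge Partners LP (R2): 52% × 89% × 65% = 30.082% of Larkspur Mining NL.
Direct interest in Larkspur Mining NL: 12%.
Aggregating (R1): 5.292% + 30.082% + 12% = 47.374%.

47.374%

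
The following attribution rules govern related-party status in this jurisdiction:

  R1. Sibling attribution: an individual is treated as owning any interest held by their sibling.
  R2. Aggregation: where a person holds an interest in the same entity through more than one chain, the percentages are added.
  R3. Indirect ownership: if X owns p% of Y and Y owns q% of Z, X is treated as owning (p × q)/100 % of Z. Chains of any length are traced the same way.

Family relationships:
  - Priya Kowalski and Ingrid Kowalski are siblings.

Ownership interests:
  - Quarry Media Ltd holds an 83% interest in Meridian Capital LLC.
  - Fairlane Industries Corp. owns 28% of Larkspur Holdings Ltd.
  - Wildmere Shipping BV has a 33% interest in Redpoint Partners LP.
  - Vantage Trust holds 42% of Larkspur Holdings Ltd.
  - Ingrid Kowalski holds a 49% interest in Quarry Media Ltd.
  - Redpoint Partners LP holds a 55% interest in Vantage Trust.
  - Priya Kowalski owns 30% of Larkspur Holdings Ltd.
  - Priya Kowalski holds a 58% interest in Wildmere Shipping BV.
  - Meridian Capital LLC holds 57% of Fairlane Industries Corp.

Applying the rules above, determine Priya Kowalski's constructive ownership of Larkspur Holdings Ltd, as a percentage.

By sibling attribution (R1), Priya Kowalski is treated as owning Ingrid Kowalski's 49% interest in Quarry Media Ltd.
Chain via Wildmere Shipping BV → Redpoint Partners LP → Vantage Trust (R3): 58% × 33% × 55% × 42% = 4.42134% of Larkspur Holdings Ltd.
Direct interest in Larkspur Holdings Ltd: 30%.
Chain via Quarry Media Ltd → Meridian Capital LLC → Fairlane Industries Corp. (R3): 49% × 83% × 57% × 28% = 6.490932% of Larkspur Holdings Ltd.
Aggregating (R2): 4.42134% + 30% + 6.490932% = 40.912272%.

40.912272%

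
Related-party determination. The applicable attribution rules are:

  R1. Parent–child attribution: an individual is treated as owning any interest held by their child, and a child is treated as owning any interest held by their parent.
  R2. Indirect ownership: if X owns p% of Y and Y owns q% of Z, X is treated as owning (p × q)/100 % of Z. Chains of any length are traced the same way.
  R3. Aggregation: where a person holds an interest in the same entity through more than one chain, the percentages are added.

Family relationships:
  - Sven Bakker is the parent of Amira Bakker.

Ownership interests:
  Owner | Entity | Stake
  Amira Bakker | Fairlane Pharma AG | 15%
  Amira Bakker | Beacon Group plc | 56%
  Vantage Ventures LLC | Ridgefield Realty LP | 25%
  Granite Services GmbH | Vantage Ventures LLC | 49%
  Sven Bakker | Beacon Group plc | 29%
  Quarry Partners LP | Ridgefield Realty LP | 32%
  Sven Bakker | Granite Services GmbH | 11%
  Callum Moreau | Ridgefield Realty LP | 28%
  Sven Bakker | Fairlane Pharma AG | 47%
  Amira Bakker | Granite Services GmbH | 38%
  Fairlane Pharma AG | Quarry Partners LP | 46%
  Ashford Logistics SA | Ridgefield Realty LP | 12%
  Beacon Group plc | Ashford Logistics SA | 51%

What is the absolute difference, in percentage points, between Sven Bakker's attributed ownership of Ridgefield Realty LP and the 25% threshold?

4.6691

By parent–child attribution (R1), Sven Bakker is treated as also owning Amira Bakker's interest in Fairlane Pharma AG, giving 47% + 15% = 62%.
By parent–child attribution (R1), Sven Bakker is treated as also owning Amira Bakker's interest in Beacon Group plc, giving 29% + 56% = 85%.
By parent–child attribution (R1), Sven Bakker is treated as also owning Amira Bakker's interest in Granite Services GmbH, giving 11% + 38% = 49%.
Chain via Fairlane Pharma AG → Quarry Partners LP (R2): 62% × 46% × 32% = 9.1264% of Ridgefield Realty LP.
Chain via Beacon Group plc → Ashford Logistics SA (R2): 85% × 51% × 12% = 5.202% of Ridgefield Realty LP.
Chain via Granite Services GmbH → Vantage Ventures LLC (R2): 49% × 49% × 25% = 6.0025% of Ridgefield Realty LP.
Aggregating (R3): 9.1264% + 5.202% + 6.0025% = 20.3309%.
20.3309% falls short of the 25% threshold by 4.6691 percentage points.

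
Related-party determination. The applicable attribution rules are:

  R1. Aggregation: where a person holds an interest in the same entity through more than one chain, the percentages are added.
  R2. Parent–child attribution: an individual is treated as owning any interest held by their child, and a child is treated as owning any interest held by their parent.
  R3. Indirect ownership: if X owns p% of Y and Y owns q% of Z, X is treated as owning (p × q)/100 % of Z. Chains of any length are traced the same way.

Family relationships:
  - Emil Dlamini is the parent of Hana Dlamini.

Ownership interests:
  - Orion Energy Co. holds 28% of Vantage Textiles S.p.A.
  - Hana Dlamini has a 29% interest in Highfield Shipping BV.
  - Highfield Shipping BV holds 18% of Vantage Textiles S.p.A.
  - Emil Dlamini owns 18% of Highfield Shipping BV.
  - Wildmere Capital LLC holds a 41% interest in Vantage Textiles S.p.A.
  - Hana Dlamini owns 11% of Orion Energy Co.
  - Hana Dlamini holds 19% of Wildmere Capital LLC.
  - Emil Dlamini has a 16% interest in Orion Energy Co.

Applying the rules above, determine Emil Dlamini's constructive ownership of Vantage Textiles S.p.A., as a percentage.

23.81%

By parent–child attribution (R2), Emil Dlamini is treated as also owning Hana Dlamini's interest in Highfield Shipping BV, giving 18% + 29% = 47%.
By parent–child attribution (R2), Emil Dlamini is treated as also owning Hana Dlamini's interest in Orion Energy Co, giving 16% + 11% = 27%.
By parent–child attribution (R2), Emil Dlamini is treated as owning Hana Dlamini's 19% interest in Wildmere Capital LLC.
Chain via Highfield Shipping BV (R3): 47% × 18% = 8.46% of Vantage Textiles S.p.A.
Chain via Orion Energy Co. (R3): 27% × 28% = 7.56% of Vantage Textiles S.p.A.
Chain via Wildmere Capital LLC (R3): 19% × 41% = 7.79% of Vantage Textiles S.p.A.
Aggregating (R1): 8.46% + 7.56% + 7.79% = 23.81%.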